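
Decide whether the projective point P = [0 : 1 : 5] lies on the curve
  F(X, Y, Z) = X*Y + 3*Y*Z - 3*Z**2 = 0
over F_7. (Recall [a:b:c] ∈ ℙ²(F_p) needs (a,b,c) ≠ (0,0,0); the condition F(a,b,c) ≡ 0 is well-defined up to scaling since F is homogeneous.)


F(0,1,5) ≡ 3 (mod 7); P is NOT on the curve.

Evaluate F(0, 1, 5) term-by-term (mod 7).
  X*Y ↦ 1·0·1·1 = 0
  3*Y*Z ↦ 3·1·1·5 = 15
  -3*Z**2 ↦ -3·1·1·25 = -75
Sum: F(0, 1, 5) = (0) + (15) + (-75) = -60.
Reducing mod 7: -60 ≡ 3 (mod 7).
Since F(a, b, c) ≡ 3 ≠ 0 (mod 7), P does NOT lie on the curve.


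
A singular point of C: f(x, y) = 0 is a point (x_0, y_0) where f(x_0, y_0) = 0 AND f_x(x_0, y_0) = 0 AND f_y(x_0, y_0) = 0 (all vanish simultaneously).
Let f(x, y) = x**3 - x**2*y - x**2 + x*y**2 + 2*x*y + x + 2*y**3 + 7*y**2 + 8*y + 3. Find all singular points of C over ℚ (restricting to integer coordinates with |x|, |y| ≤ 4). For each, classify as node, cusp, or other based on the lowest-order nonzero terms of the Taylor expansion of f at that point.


Singular points: {(0, -1)}; classification: cusp.

Compute partial derivatives:
  f_x = 3*x**2 - 2*x*y - 2*x + y**2 + 2*y + 1.
  f_y = -x**2 + 2*x*y + 2*x + 6*y**2 + 14*y + 8.
Scan x_0 ∈ {−4, ..., 4}. For each x_0, f_y(x_0, y) is a polynomial in y; find its integer roots y ∈ {−4, ..., 4}, then test f_x and f at those candidates.
  x = -4: f_y(-4, y) = 6*y**2 + 6*y - 16; no integer root y with |y| ≤ 4.
  x = -3: f_y(-3, y) = 6*y**2 + 8*y - 7; no integer root y with |y| ≤ 4.
  x = -2: f_y(-2, y) = 6*y**2 + 10*y; vanishes at y ∈ {0}. (-2, 0): f_x = 17 ≠ 0.
  x = -1: f_y(-1, y) = 6*y**2 + 12*y + 5; no integer root y with |y| ≤ 4.
  x = 0: f_y(0, y) = 6*y**2 + 14*y + 8; vanishes at y ∈ {-1}. (0, -1): f_x = 0, f = 0 — SINGULAR.
  x = 1: f_y(1, y) = 6*y**2 + 16*y + 9; no integer root y with |y| ≤ 4.
  x = 2: f_y(2, y) = 6*y**2 + 18*y + 8; no integer root y with |y| ≤ 4.
  x = 3: f_y(3, y) = 6*y**2 + 20*y + 5; no integer root y with |y| ≤ 4.
  x = 4: f_y(4, y) = 6*y**2 + 22*y; vanishes at y ∈ {0}. (4, 0): f_x = 41 ≠ 0.
Only singular point on the grid: (0, -1).
Classify: substitute x = 0 + u, y = -1 + v and expand: f = u**3 - u**2*v + u*v**2 + 2*v**3 + v**2.
No constant or linear terms (consistent with a singular point). Quadratic part: v**2. Cubic part: u**3 - u**2*v + u*v**2 + 2*v**3.
The quadratic part v**2 is a perfect square, so there is a single (double) tangent line v = 0, i.e. y = -1. Restricting the cubic part to that line (v = 0) leaves u**3 ≠ 0, so f is not divisible by v and the branch is v² ≈ -u**3 to lowest order — this is a cusp.
Classification: cusp.


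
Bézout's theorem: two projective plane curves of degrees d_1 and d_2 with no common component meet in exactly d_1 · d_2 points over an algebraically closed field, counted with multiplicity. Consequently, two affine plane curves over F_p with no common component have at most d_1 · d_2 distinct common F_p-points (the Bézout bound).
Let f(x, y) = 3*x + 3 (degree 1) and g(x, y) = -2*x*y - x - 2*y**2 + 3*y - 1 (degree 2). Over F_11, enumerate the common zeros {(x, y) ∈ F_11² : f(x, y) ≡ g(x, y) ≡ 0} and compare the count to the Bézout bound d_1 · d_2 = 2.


Common zeros: {(10, 0), (10, 8)}; count = 2; Bézout bound = 2.

deg(f) = 1, deg(g) = 2, so Bézout bound = 2.
Scan x ∈ F_11. For each x, list the y ∈ F_11 with f(x, y) ≡ 0 and those with g(x, y) ≡ 0 (mod 11); the common zeros in that column are the intersection.
  x = 0: f ≡ 0 at y ∈ ∅; g ≡ 0 at y ∈ {1, 6}; common: ∅.
  x = 1: f ≡ 0 at y ∈ ∅; g ≡ 0 at y ∈ ∅; common: ∅.
  x = 2: f ≡ 0 at y ∈ ∅; g ≡ 0 at y ∈ ∅; common: ∅.
  x = 3: f ≡ 0 at y ∈ ∅; g ≡ 0 at y ∈ ∅; common: ∅.
  x = 4: f ≡ 0 at y ∈ ∅; g ≡ 0 at y ∈ ∅; common: ∅.
  x = 5: f ≡ 0 at y ∈ ∅; g ≡ 0 at y ∈ {4, 9}; common: ∅.
  x = 6: f ≡ 0 at y ∈ ∅; g ≡ 0 at y ∈ {2, 10}; common: ∅.
  x = 7: f ≡ 0 at y ∈ ∅; g ≡ 0 at y ∈ ∅; common: ∅.
  x = 8: f ≡ 0 at y ∈ ∅; g ≡ 0 at y ∈ {3, 7}; common: ∅.
  x = 9: f ≡ 0 at y ∈ ∅; g ≡ 0 at y ∈ ∅; common: ∅.
  x = 10: f ≡ 0 at y ∈ {0, 1, 2, 3, 4, 5, 6, 7, 8, 9, 10}; g ≡ 0 at y ∈ {0, 8}; common: {0, 8}.
Collecting: common zeros = {(10, 0), (10, 8)}, so the count is 2.
Comparison with the Bézout bound: 2 ≤ 2 = deg(f)·deg(g), as expected for curves with no common component (the bound is attained).


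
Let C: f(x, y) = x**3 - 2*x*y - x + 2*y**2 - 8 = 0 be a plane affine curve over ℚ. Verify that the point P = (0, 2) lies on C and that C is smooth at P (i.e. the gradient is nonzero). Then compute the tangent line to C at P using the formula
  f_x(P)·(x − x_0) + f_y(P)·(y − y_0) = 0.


Tangent line at P: -5*x + 8*y - 16 = 0.

Step 1: f(0, 2) = 0, so P lies on C.
Step 2: partial derivatives
  f_x(x, y) = 3*x**2 - 2*y - 1, f_y(x, y) = -2*x + 4*y.
  f_x(P) = -5, f_y(P) = 8 (gradient nonzero, so P is smooth).
Step 3: tangent line at P: -5·(x − 0) + 8·(y − 2) = 0.
Expanding: -5*x + 8*y - 16 = 0.


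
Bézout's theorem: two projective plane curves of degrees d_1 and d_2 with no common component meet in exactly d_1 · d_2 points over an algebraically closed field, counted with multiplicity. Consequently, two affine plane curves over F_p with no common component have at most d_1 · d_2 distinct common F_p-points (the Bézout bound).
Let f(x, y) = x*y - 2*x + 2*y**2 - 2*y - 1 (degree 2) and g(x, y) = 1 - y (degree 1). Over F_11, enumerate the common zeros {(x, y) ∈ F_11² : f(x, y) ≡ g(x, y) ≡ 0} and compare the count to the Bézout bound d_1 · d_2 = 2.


Common zeros: {(10, 1)}; count = 1; Bézout bound = 2.

deg(f) = 2, deg(g) = 1, so Bézout bound = 2.
Scan x ∈ F_11. For each x, list the y ∈ F_11 with f(x, y) ≡ 0 and those with g(x, y) ≡ 0 (mod 11); the common zeros in that column are the intersection.
  x = 0: f ≡ 0 at y ∈ {3, 9}; g ≡ 0 at y ∈ {1}; common: ∅.
  x = 1: f ≡ 0 at y ∈ {7, 10}; g ≡ 0 at y ∈ {1}; common: ∅.
  x = 2: f ≡ 0 at y ∈ ∅; g ≡ 0 at y ∈ {1}; common: ∅.
  x = 3: f ≡ 0 at y ∈ ∅; g ≡ 0 at y ∈ {1}; common: ∅.
  x = 4: f ≡ 0 at y ∈ ∅; g ≡ 0 at y ∈ {1}; common: ∅.
  x = 5: f ≡ 0 at y ∈ {0, 4}; g ≡ 0 at y ∈ {1}; common: ∅.
  x = 6: f ≡ 0 at y ∈ ∅; g ≡ 0 at y ∈ {1}; common: ∅.
  x = 7: f ≡ 0 at y ∈ ∅; g ≡ 0 at y ∈ {1}; common: ∅.
  x = 8: f ≡ 0 at y ∈ ∅; g ≡ 0 at y ∈ {1}; common: ∅.
  x = 9: f ≡ 0 at y ∈ {5, 8}; g ≡ 0 at y ∈ {1}; common: ∅.
  x = 10: f ≡ 0 at y ∈ {1, 6}; g ≡ 0 at y ∈ {1}; common: {1}.
Collecting: common zeros = {(10, 1)}, so the count is 1.
Comparison with the Bézout bound: 1 ≤ 2 = deg(f)·deg(g), as expected for curves with no common component (the affine F_11-count falls short of the bound because intersections may lie at infinity, over extension fields, or carry multiplicity).


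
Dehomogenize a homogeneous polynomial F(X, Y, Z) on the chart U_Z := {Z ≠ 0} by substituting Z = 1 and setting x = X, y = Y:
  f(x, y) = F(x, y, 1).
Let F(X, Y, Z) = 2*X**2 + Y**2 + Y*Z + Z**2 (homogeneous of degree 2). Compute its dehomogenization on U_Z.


f(x, y) = 2*x**2 + y**2 + y + 1

On U_Z we set Z = 1. Each monomial c·X^i·Y^j·Z^k in F becomes c·x^i·y^j·1^k = c·x^i·y^j.
Substituting Z = 1: F(X, Y, 1) = 2*x**2 + y**2 + y + 1.
Note: deg(f) ≤ deg(F) = 2; strict inequality happens when F is divisible by Z (lost terms).


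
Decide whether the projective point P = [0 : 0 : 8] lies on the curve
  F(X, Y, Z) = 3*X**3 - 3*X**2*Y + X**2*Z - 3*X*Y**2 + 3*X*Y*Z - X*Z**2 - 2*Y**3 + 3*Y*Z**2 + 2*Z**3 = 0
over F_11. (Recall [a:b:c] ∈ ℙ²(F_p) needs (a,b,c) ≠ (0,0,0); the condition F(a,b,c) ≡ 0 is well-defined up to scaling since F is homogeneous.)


F(0,0,8) ≡ 1 (mod 11); P is NOT on the curve.

Evaluate F(0, 0, 8) term-by-term (mod 11).
  3*X**3 ↦ 3·0·1·1 = 0
  -3*X**2*Y ↦ -3·0·0·1 = 0
  X**2*Z ↦ 1·0·1·8 = 0
  -3*X*Y**2 ↦ -3·0·0·1 = 0
  3*X*Y*Z ↦ 3·0·0·8 = 0
  -X*Z**2 ↦ -1·0·1·64 = 0
  -2*Y**3 ↦ -2·1·0·1 = 0
  3*Y*Z**2 ↦ 3·1·0·64 = 0
  2*Z**3 ↦ 2·1·1·512 = 1024
Sum: F(0, 0, 8) = (0) + (0) + (0) + (0) + (0) + (0) + (0) + (0) + (1024) = 1024.
Reducing mod 11: 1024 ≡ 1 (mod 11).
Since F(a, b, c) ≡ 1 ≠ 0 (mod 11), P does NOT lie on the curve.


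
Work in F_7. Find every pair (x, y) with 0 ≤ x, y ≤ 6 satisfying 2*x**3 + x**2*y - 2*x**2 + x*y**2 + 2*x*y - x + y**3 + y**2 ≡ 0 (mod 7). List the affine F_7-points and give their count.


Affine F_7-points: {(0, 0), (0, 6), (1, 2), (1, 5), (2, 2), (2, 3), (2, 6), (3, 6), (4, 2), (4, 5), (6, 3)}; count = 11.

For each of the 49 pairs (x, y) ∈ F_7², evaluate f(x, y) mod 7. Record the zeros.
  x = 0: [0↦0, 1↦2, 2↦5, 3↦1, 4↦3, 5↦3, 6↦0]  zeros at y ∈ {0, 6}
  x = 1: [0↦6, 1↦5, 2↦0, 3↦4, 4↦2, 5↦0, 6↦4]  zeros at y ∈ {2, 5}
  x = 2: [0↦6, 1↦4, 2↦0, 3↦0, 4↦3, 5↦1, 6↦0]  zeros at y ∈ {2, 3, 6}
  x = 3: [0↦5, 1↦4, 2↦3, 3↦1, 4↦4, 5↦4, 6↦0]  zeros at y ∈ {6}
  x = 4: [0↦1, 1↦3, 2↦0, 3↦5, 4↦3, 5↦0, 6↦2]  zeros at y ∈ {2, 5}
  x = 5: [0↦6, 1↦6, 2↦3, 3↦3, 4↦5, 5↦1, 6↦4]  zeros at y ∈ ∅
  x = 6: [0↦4, 1↦4, 2↦3, 3↦0, 4↦1, 5↦5, 6↦4]  zeros at y ∈ {3}
Collecting zeros: affine points = {(0, 0), (0, 6), (1, 2), (1, 5), (2, 2), (2, 3), (2, 6), (3, 6), (4, 2), (4, 5), (6, 3)}.
Total count |C(F_7)_aff| = 11.


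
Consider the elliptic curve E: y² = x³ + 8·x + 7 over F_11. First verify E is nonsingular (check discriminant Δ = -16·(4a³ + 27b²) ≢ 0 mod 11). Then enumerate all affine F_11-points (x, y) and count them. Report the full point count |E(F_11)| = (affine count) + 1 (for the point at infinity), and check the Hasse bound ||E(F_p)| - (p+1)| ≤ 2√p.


Affine points = {(1, 4), (1, 7), (2, 3), (2, 8), (3, 5), (3, 6), (4, 2), (4, 9), (8, 0), (9, 4), (9, 7), (10, 3), (10, 8)}; affine count = 13; |E(F_11)| = 14.

Discriminant check: Δ ∝ 4a³ + 27b² = 4·8³ + 27·7² = 4·512 + 27·49 ≡ 5 (mod 11). Nonzero ⇒ E is nonsingular.
For each x ∈ F_11, compute rhs = x³ + 8·x + 7 mod 11, then count y ∈ F_11 with y² ≡ rhs.
  x = 0: rhs = 7, matching y values: none (0 points).
  x = 1: rhs = 5, matching y values: 4, 7 (2 points).
  x = 2: rhs = 9, matching y values: 3, 8 (2 points).
  x = 3: rhs = 3, matching y values: 5, 6 (2 points).
  x = 4: rhs = 4, matching y values: 2, 9 (2 points).
  x = 5: rhs = 7, matching y values: none (0 points).
  x = 6: rhs = 7, matching y values: none (0 points).
  x = 7: rhs = 10, matching y values: none (0 points).
  x = 8: rhs = 0, matching y values: 0 (1 points).
  x = 9: rhs = 5, matching y values: 4, 7 (2 points).
  x = 10: rhs = 9, matching y values: 3, 8 (2 points).
Total affine count: 13.
Full point count |E(F_11)| = 13 + 1 = 14.
Hasse bound: |14 − (11+1)| = |2| = 2 ≤ 2√11 ≈ 6.6332 ✓.


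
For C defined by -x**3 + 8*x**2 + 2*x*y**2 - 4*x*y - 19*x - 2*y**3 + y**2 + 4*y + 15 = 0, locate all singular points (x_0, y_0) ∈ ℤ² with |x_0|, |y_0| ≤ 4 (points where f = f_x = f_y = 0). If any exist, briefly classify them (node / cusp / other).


Singular points: {(3, 1)}; classification: node.

Compute partial derivatives:
  f_x = -3*x**2 + 16*x + 2*y**2 - 4*y - 19.
  f_y = 4*x*y - 4*x - 6*y**2 + 2*y + 4.
Scan x_0 ∈ {−4, ..., 4}. For each x_0, f_y(x_0, y) is a polynomial in y; find its integer roots y ∈ {−4, ..., 4}, then test f_x and f at those candidates.
  x = -4: f_y(-4, y) = -6*y**2 - 14*y + 20; vanishes at y ∈ {1}. (-4, 1): f_x = -133 ≠ 0.
  x = -3: f_y(-3, y) = -6*y**2 - 10*y + 16; vanishes at y ∈ {1}. (-3, 1): f_x = -96 ≠ 0.
  x = -2: f_y(-2, y) = -6*y**2 - 6*y + 12; vanishes at y ∈ {-2, 1}. (-2, -2): f_x = -47 ≠ 0; (-2, 1): f_x = -65 ≠ 0.
  x = -1: f_y(-1, y) = -6*y**2 - 2*y + 8; vanishes at y ∈ {1}. (-1, 1): f_x = -40 ≠ 0.
  x = 0: f_y(0, y) = -6*y**2 + 2*y + 4; vanishes at y ∈ {1}. (0, 1): f_x = -21 ≠ 0.
  x = 1: f_y(1, y) = -6*y**2 + 6*y; vanishes at y ∈ {0, 1}. (1, 0): f_x = -6 ≠ 0; (1, 1): f_x = -8 ≠ 0.
  x = 2: f_y(2, y) = -6*y**2 + 10*y - 4; vanishes at y ∈ {1}. (2, 1): f_x = -1 ≠ 0.
  x = 3: f_y(3, y) = -6*y**2 + 14*y - 8; vanishes at y ∈ {1}. (3, 1): f_x = 0, f = 0 — SINGULAR.
  x = 4: f_y(4, y) = -6*y**2 + 18*y - 12; vanishes at y ∈ {1, 2}. (4, 1): f_x = -5 ≠ 0; (4, 2): f_x = -3 ≠ 0.
Only singular point on the grid: (3, 1).
Classify: substitute x = 3 + u, y = 1 + v and expand: f = -u**3 - u**2 + 2*u*v**2 - 2*v**3 + v**2.
No constant or linear terms (consistent with a singular point). Quadratic part: -u**2 + v**2. Cubic part: -u**3 + 2*u*v**2 - 2*v**3.
The quadratic part v**2 - u**2 = (v − u)(v + u) splits into two distinct linear factors, so there are two distinct tangent lines y − 1 = ±(x − 3) — this is a node (ordinary double point).
Classification: node.


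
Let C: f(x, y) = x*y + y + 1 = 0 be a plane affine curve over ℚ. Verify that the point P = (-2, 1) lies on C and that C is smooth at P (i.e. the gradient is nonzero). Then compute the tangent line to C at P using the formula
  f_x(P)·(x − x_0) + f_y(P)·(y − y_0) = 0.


Tangent line at P: x - y + 3 = 0.

Step 1: f(-2, 1) = 0, so P lies on C.
Step 2: partial derivatives
  f_x(x, y) = y, f_y(x, y) = x + 1.
  f_x(P) = 1, f_y(P) = -1 (gradient nonzero, so P is smooth).
Step 3: tangent line at P: 1·(x − -2) + -1·(y − 1) = 0.
Expanding: x - y + 3 = 0.


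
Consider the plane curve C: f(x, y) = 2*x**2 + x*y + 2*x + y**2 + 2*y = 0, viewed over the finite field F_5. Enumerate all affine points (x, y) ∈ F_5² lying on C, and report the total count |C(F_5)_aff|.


Affine F_5-points: {(0, 0), (0, 3), (3, 1), (3, 4), (4, 0), (4, 4)}; count = 6.

For each of the 25 pairs (x, y) ∈ F_5², evaluate f(x, y) mod 5. Record the zeros.
  x = 0: [0↦0, 1↦3, 2↦3, 3↦0, 4↦4]  zeros at y ∈ {0, 3}
  x = 1: [0↦4, 1↦3, 2↦4, 3↦2, 4↦2]  zeros at y ∈ ∅
  x = 2: [0↦2, 1↦2, 2↦4, 3↦3, 4↦4]  zeros at y ∈ ∅
  x = 3: [0↦4, 1↦0, 2↦3, 3↦3, 4↦0]  zeros at y ∈ {1, 4}
  x = 4: [0↦0, 1↦2, 2↦1, 3↦2, 4↦0]  zeros at y ∈ {0, 4}
Collecting zeros: affine points = {(0, 0), (0, 3), (3, 1), (3, 4), (4, 0), (4, 4)}.
Total count |C(F_5)_aff| = 6.


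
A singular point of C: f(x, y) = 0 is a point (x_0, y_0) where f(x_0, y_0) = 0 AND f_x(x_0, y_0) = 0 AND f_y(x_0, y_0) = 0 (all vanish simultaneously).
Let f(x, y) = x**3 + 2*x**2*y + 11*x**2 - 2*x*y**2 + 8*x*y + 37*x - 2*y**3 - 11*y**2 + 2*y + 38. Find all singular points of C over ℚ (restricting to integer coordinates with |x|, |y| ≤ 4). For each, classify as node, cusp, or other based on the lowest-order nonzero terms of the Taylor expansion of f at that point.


Singular points: {(-3, -1)}; classification: cusp.

Compute partial derivatives:
  f_x = 3*x**2 + 4*x*y + 22*x - 2*y**2 + 8*y + 37.
  f_y = 2*x**2 - 4*x*y + 8*x - 6*y**2 - 22*y + 2.
Scan x_0 ∈ {−4, ..., 4}. For each x_0, f_y(x_0, y) is a polynomial in y; find its integer roots y ∈ {−4, ..., 4}, then test f_x and f at those candidates.
  x = -4: f_y(-4, y) = -6*y**2 - 6*y + 2; no integer root y with |y| ≤ 4.
  x = -3: f_y(-3, y) = -6*y**2 - 10*y - 4; vanishes at y ∈ {-1}. (-3, -1): f_x = 0, f = 0 — SINGULAR.
  x = -2: f_y(-2, y) = -6*y**2 - 14*y - 6; no integer root y with |y| ≤ 4.
  x = -1: f_y(-1, y) = -6*y**2 - 18*y - 4; no integer root y with |y| ≤ 4.
  x = 0: f_y(0, y) = -6*y**2 - 22*y + 2; no integer root y with |y| ≤ 4.
  x = 1: f_y(1, y) = -6*y**2 - 26*y + 12; no integer root y with |y| ≤ 4.
  x = 2: f_y(2, y) = -6*y**2 - 30*y + 26; no integer root y with |y| ≤ 4.
  x = 3: f_y(3, y) = -6*y**2 - 34*y + 44; no integer root y with |y| ≤ 4.
  x = 4: f_y(4, y) = -6*y**2 - 38*y + 66; no integer root y with |y| ≤ 4.
Only singular point on the grid: (-3, -1).
Classify: substitute x = -3 + u, y = -1 + v and expand: f = u**3 + 2*u**2*v - 2*u*v**2 - 2*v**3 + v**2.
No constant or linear terms (consistent with a singular point). Quadratic part: v**2. Cubic part: u**3 + 2*u**2*v - 2*u*v**2 - 2*v**3.
The quadratic part v**2 is a perfect square, so there is a single (double) tangent line v = 0, i.e. y = -1. Restricting the cubic part to that line (v = 0) leaves u**3 ≠ 0, so f is not divisible by v and the branch is v² ≈ -u**3 to lowest order — this is a cusp.
Classification: cusp.


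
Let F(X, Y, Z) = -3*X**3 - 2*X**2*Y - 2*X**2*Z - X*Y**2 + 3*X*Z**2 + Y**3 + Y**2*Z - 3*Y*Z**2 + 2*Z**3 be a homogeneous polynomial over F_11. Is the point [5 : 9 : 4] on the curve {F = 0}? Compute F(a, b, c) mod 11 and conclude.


F(5,9,4) ≡ 10 (mod 11); P is NOT on the curve.

Evaluate F(5, 9, 4) term-by-term (mod 11).
  -3*X**3 ↦ -3·125·1·1 = -375
  -2*X**2*Y ↦ -2·25·9·1 = -450
  -2*X**2*Z ↦ -2·25·1·4 = -200
  -X*Y**2 ↦ -1·5·81·1 = -405
  3*X*Z**2 ↦ 3·5·1·16 = 240
  Y**3 ↦ 1·1·729·1 = 729
  Y**2*Z ↦ 1·1·81·4 = 324
  -3*Y*Z**2 ↦ -3·1·9·16 = -432
  2*Z**3 ↦ 2·1·1·64 = 128
Sum: F(5, 9, 4) = (-375) + (-450) + (-200) + (-405) + (240) + (729) + (324) + (-432) + (128) = -441.
Reducing mod 11: -441 ≡ 10 (mod 11).
Since F(a, b, c) ≡ 10 ≠ 0 (mod 11), P does NOT lie on the curve.


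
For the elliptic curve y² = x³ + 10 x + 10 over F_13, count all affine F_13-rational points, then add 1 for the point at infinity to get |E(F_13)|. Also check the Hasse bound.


Affine points = {(0, 6), (0, 7), (2, 5), (2, 8), (4, 6), (4, 7), (5, 4), (5, 9), (6, 0), (8, 2), (8, 11), (9, 6), (9, 7), (12, 5), (12, 8)}; affine count = 15; |E(F_13)| = 16.

Discriminant check: Δ ∝ 4a³ + 27b² = 4·10³ + 27·10² = 4·1000 + 27·100 ≡ 5 (mod 13). Nonzero ⇒ E is nonsingular.
For each x ∈ F_13, compute rhs = x³ + 10·x + 10 mod 13, then count y ∈ F_13 with y² ≡ rhs.
  x = 0: rhs = 10, matching y values: 6, 7 (2 points).
  x = 1: rhs = 8, matching y values: none (0 points).
  x = 2: rhs = 12, matching y values: 5, 8 (2 points).
  x = 3: rhs = 2, matching y values: none (0 points).
  x = 4: rhs = 10, matching y values: 6, 7 (2 points).
  x = 5: rhs = 3, matching y values: 4, 9 (2 points).
  x = 6: rhs = 0, matching y values: 0 (1 points).
  x = 7: rhs = 7, matching y values: none (0 points).
  x = 8: rhs = 4, matching y values: 2, 11 (2 points).
  x = 9: rhs = 10, matching y values: 6, 7 (2 points).
  x = 10: rhs = 5, matching y values: none (0 points).
  x = 11: rhs = 8, matching y values: none (0 points).
  x = 12: rhs = 12, matching y values: 5, 8 (2 points).
Total affine count: 15.
Full point count |E(F_13)| = 15 + 1 = 16.
Hasse bound: |16 − (13+1)| = |2| = 2 ≤ 2√13 ≈ 7.2111 ✓.


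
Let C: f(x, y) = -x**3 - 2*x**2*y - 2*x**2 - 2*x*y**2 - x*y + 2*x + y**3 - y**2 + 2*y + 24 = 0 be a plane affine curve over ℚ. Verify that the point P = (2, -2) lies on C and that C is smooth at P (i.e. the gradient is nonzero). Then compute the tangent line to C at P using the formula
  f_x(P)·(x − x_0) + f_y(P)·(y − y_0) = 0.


Tangent line at P: -8*x + 24*y + 64 = 0.

Step 1: f(2, -2) = 0, so P lies on C.
Step 2: partial derivatives
  f_x(x, y) = -3*x**2 - 4*x*y - 4*x - 2*y**2 - y + 2, f_y(x, y) = -2*x**2 - 4*x*y - x + 3*y**2 - 2*y + 2.
  f_x(P) = -8, f_y(P) = 24 (gradient nonzero, so P is smooth).
Step 3: tangent line at P: -8·(x − 2) + 24·(y − -2) = 0.
Expanding: -8*x + 24*y + 64 = 0.


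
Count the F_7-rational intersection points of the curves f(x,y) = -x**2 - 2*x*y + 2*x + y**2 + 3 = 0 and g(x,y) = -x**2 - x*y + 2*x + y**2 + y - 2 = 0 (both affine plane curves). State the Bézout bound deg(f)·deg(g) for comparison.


Common zeros: {(0, 5), (1, 6), (5, 2)}; count = 3; Bézout bound = 4.

deg(f) = 2, deg(g) = 2, so Bézout bound = 4.
Scan x ∈ F_7. For each x, list the y ∈ F_7 with f(x, y) ≡ 0 and those with g(x, y) ≡ 0 (mod 7); the common zeros in that column are the intersection.
  x = 0: f ≡ 0 at y ∈ {2, 5}; g ≡ 0 at y ∈ {1, 5}; common: {5}.
  x = 1: f ≡ 0 at y ∈ {3, 6}; g ≡ 0 at y ∈ {1, 6}; common: {6}.
  x = 2: f ≡ 0 at y ∈ {1, 3}; g ≡ 0 at y ∈ {2, 6}; common: ∅.
  x = 3: f ≡ 0 at y ∈ {0, 6}; g ≡ 0 at y ∈ ∅; common: ∅.
  x = 4: f ≡ 0 at y ∈ {4}; g ≡ 0 at y ∈ {5}; common: ∅.
  x = 5: f ≡ 0 at y ∈ {1, 2}; g ≡ 0 at y ∈ {2}; common: {2}.
  x = 6: f ≡ 0 at y ∈ {0, 5}; g ≡ 0 at y ∈ ∅; common: ∅.
Collecting: common zeros = {(0, 5), (1, 6), (5, 2)}, so the count is 3.
Comparison with the Bézout bound: 3 ≤ 4 = deg(f)·deg(g), as expected for curves with no common component (the affine F_7-count falls short of the bound because intersections may lie at infinity, over extension fields, or carry multiplicity).


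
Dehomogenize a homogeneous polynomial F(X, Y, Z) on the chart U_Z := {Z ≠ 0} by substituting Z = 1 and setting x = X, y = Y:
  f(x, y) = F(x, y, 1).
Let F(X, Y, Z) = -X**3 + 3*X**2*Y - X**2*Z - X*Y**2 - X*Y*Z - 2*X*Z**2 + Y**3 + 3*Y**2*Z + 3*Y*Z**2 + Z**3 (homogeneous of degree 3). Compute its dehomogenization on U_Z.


f(x, y) = -x**3 + 3*x**2*y - x**2 - x*y**2 - x*y - 2*x + y**3 + 3*y**2 + 3*y + 1

On U_Z we set Z = 1. Each monomial c·X^i·Y^j·Z^k in F becomes c·x^i·y^j·1^k = c·x^i·y^j.
Substituting Z = 1: F(X, Y, 1) = -x**3 + 3*x**2*y - x**2 - x*y**2 - x*y - 2*x + y**3 + 3*y**2 + 3*y + 1.
Note: deg(f) ≤ deg(F) = 3; strict inequality happens when F is divisible by Z (lost terms).


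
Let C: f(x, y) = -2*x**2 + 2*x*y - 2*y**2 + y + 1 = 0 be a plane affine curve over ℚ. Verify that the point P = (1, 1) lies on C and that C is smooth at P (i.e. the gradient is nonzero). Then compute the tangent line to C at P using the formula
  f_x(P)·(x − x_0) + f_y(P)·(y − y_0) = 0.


Tangent line at P: -2*x - y + 3 = 0.

Step 1: f(1, 1) = 0, so P lies on C.
Step 2: partial derivatives
  f_x(x, y) = -4*x + 2*y, f_y(x, y) = 2*x - 4*y + 1.
  f_x(P) = -2, f_y(P) = -1 (gradient nonzero, so P is smooth).
Step 3: tangent line at P: -2·(x − 1) + -1·(y − 1) = 0.
Expanding: -2*x - y + 3 = 0.


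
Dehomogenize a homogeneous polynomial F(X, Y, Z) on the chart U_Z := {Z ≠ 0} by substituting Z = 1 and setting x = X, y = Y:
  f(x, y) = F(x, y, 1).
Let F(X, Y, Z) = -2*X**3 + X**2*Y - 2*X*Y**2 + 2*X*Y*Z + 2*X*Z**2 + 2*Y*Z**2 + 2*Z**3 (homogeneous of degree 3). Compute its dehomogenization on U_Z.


f(x, y) = -2*x**3 + x**2*y - 2*x*y**2 + 2*x*y + 2*x + 2*y + 2

On U_Z we set Z = 1. Each monomial c·X^i·Y^j·Z^k in F becomes c·x^i·y^j·1^k = c·x^i·y^j.
Substituting Z = 1: F(X, Y, 1) = -2*x**3 + x**2*y - 2*x*y**2 + 2*x*y + 2*x + 2*y + 2.
Note: deg(f) ≤ deg(F) = 3; strict inequality happens when F is divisible by Z (lost terms).


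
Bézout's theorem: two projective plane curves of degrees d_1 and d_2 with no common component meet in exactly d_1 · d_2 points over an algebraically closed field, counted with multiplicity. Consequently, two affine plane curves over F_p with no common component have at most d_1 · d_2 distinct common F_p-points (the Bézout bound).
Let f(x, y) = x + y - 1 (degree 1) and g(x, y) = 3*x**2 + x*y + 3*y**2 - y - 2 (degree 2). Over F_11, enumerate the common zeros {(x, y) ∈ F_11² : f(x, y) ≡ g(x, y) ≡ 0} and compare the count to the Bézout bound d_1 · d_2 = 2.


Common zeros: {(0, 1), (3, 9)}; count = 2; Bézout bound = 2.

deg(f) = 1, deg(g) = 2, so Bézout bound = 2.
Scan x ∈ F_11. For each x, list the y ∈ F_11 with f(x, y) ≡ 0 and those with g(x, y) ≡ 0 (mod 11); the common zeros in that column are the intersection.
  x = 0: f ≡ 0 at y ∈ {1}; g ≡ 0 at y ∈ {1, 3}; common: {1}.
  x = 1: f ≡ 0 at y ∈ {0}; g ≡ 0 at y ∈ ∅; common: ∅.
  x = 2: f ≡ 0 at y ∈ {10}; g ≡ 0 at y ∈ ∅; common: ∅.
  x = 3: f ≡ 0 at y ∈ {9}; g ≡ 0 at y ∈ {5, 9}; common: {9}.
  x = 4: f ≡ 0 at y ∈ {8}; g ≡ 0 at y ∈ ∅; common: ∅.
  x = 5: f ≡ 0 at y ∈ {7}; g ≡ 0 at y ∈ {8, 9}; common: ∅.
  x = 6: f ≡ 0 at y ∈ {6}; g ≡ 0 at y ∈ ∅; common: ∅.
  x = 7: f ≡ 0 at y ∈ {5}; g ≡ 0 at y ∈ {1, 8}; common: ∅.
  x = 8: f ≡ 0 at y ∈ {4}; g ≡ 0 at y ∈ ∅; common: ∅.
  x = 9: f ≡ 0 at y ∈ {3}; g ≡ 0 at y ∈ ∅; common: ∅.
  x = 10: f ≡ 0 at y ∈ {2}; g ≡ 0 at y ∈ {3, 5}; common: ∅.
Collecting: common zeros = {(0, 1), (3, 9)}, so the count is 2.
Comparison with the Bézout bound: 2 ≤ 2 = deg(f)·deg(g), as expected for curves with no common component (the bound is attained).


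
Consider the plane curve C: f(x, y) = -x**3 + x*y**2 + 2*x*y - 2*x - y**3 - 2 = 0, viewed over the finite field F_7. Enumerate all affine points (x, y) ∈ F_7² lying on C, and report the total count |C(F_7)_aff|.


Affine F_7-points: {(2, 0), (3, 0), (4, 1), (4, 4), (4, 6), (5, 2)}; count = 6.

For each of the 49 pairs (x, y) ∈ F_7², evaluate f(x, y) mod 7. Record the zeros.
  x = 0: [0↦5, 1↦4, 2↦4, 3↦6, 4↦4, 5↦6, 6↦6]  zeros at y ∈ ∅
  x = 1: [0↦2, 1↦4, 2↦2, 3↦4, 4↦4, 5↦3, 6↦2]  zeros at y ∈ ∅
  x = 2: [0↦0, 1↦5, 2↦1, 3↦3, 4↦5, 5↦1, 6↦6]  zeros at y ∈ {0}
  x = 3: [0↦0, 1↦1, 2↦2, 3↦4, 4↦1, 5↦1, 6↦5]  zeros at y ∈ {0}
  x = 4: [0↦3, 1↦0, 2↦6, 3↦1, 4↦0, 5↦4, 6↦0]  zeros at y ∈ {1, 4, 6}
  x = 5: [0↦3, 1↦3, 2↦0, 3↦2, 4↦3, 5↦4, 6↦6]  zeros at y ∈ {2}
  x = 6: [0↦1, 1↦4, 2↦6, 3↦1, 4↦4, 5↦2, 6↦3]  zeros at y ∈ ∅
Collecting zeros: affine points = {(2, 0), (3, 0), (4, 1), (4, 4), (4, 6), (5, 2)}.
Total count |C(F_7)_aff| = 6.


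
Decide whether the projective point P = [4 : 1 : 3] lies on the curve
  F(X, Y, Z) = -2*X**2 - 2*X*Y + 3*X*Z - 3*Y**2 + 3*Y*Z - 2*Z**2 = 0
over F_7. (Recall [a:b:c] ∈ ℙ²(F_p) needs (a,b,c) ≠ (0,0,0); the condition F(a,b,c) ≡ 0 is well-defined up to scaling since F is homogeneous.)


F(4,1,3) ≡ 5 (mod 7); P is NOT on the curve.

Evaluate F(4, 1, 3) term-by-term (mod 7).
  -2*X**2 ↦ -2·16·1·1 = -32
  -2*X*Y ↦ -2·4·1·1 = -8
  3*X*Z ↦ 3·4·1·3 = 36
  -3*Y**2 ↦ -3·1·1·1 = -3
  3*Y*Z ↦ 3·1·1·3 = 9
  -2*Z**2 ↦ -2·1·1·9 = -18
Sum: F(4, 1, 3) = (-32) + (-8) + (36) + (-3) + (9) + (-18) = -16.
Reducing mod 7: -16 ≡ 5 (mod 7).
Since F(a, b, c) ≡ 5 ≠ 0 (mod 7), P does NOT lie on the curve.


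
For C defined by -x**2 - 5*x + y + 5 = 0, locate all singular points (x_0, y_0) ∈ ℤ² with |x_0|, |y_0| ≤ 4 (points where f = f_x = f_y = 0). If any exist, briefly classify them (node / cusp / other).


No singular points in the scanned grid; C is smooth there.

Compute partial derivatives:
  f_x = -2*x - 5.
  f_y = 1.
f_y = 1 is a nonzero constant, so f_y never vanishes: no point (x, y) can satisfy f = f_x = f_y = 0. In particular no (x, y) ∈ {−4, ..., 4}² is singular; the curve is smooth.


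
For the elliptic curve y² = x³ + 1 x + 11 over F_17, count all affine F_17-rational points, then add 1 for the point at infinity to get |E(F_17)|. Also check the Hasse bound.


Affine points = {(1, 8), (1, 9), (2, 2), (2, 15), (7, 2), (7, 15), (8, 2), (8, 15), (9, 1), (9, 16), (10, 1), (10, 16), (12, 0), (14, 7), (14, 10), (15, 1), (15, 16), (16, 3), (16, 14)}; affine count = 19; |E(F_17)| = 20.

Discriminant check: Δ ∝ 4a³ + 27b² = 4·1³ + 27·11² = 4·1 + 27·121 ≡ 7 (mod 17). Nonzero ⇒ E is nonsingular.
For each x ∈ F_17, compute rhs = x³ + 1·x + 11 mod 17, then count y ∈ F_17 with y² ≡ rhs.
  x = 0: rhs = 11, matching y values: none (0 points).
  x = 1: rhs = 13, matching y values: 8, 9 (2 points).
  x = 2: rhs = 4, matching y values: 2, 15 (2 points).
  x = 3: rhs = 7, matching y values: none (0 points).
  x = 4: rhs = 11, matching y values: none (0 points).
  x = 5: rhs = 5, matching y values: none (0 points).
  x = 6: rhs = 12, matching y values: none (0 points).
  x = 7: rhs = 4, matching y values: 2, 15 (2 points).
  x = 8: rhs = 4, matching y values: 2, 15 (2 points).
  x = 9: rhs = 1, matching y values: 1, 16 (2 points).
  x = 10: rhs = 1, matching y values: 1, 16 (2 points).
  x = 11: rhs = 10, matching y values: none (0 points).
  x = 12: rhs = 0, matching y values: 0 (1 points).
  x = 13: rhs = 11, matching y values: none (0 points).
  x = 14: rhs = 15, matching y values: 7, 10 (2 points).
  x = 15: rhs = 1, matching y values: 1, 16 (2 points).
  x = 16: rhs = 9, matching y values: 3, 14 (2 points).
Total affine count: 19.
Full point count |E(F_17)| = 19 + 1 = 20.
Hasse bound: |20 − (17+1)| = |2| = 2 ≤ 2√17 ≈ 8.2462 ✓.


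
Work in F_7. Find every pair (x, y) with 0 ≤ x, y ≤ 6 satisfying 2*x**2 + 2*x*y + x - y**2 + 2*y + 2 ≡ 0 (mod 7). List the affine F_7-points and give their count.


Affine F_7-points: {(1, 5), (1, 6), (2, 3), (3, 2), (3, 6), (4, 5), (5, 2), (5, 3)}; count = 8.

For each of the 49 pairs (x, y) ∈ F_7², evaluate f(x, y) mod 7. Record the zeros.
  x = 0: [0↦2, 1↦3, 2↦2, 3↦6, 4↦1, 5↦1, 6↦6]  zeros at y ∈ ∅
  x = 1: [0↦5, 1↦1, 2↦2, 3↦1, 4↦5, 5↦0, 6↦0]  zeros at y ∈ {5, 6}
  x = 2: [0↦5, 1↦3, 2↦6, 3↦0, 4↦6, 5↦3, 6↦5]  zeros at y ∈ {3}
  x = 3: [0↦2, 1↦2, 2↦0, 3↦3, 4↦4, 5↦3, 6↦0]  zeros at y ∈ {2, 6}
  x = 4: [0↦3, 1↦5, 2↦5, 3↦3, 4↦6, 5↦0, 6↦6]  zeros at y ∈ {5}
  x = 5: [0↦1, 1↦5, 2↦0, 3↦0, 4↦5, 5↦1, 6↦2]  zeros at y ∈ {2, 3}
  x = 6: [0↦3, 1↦2, 2↦6, 3↦1, 4↦1, 5↦6, 6↦2]  zeros at y ∈ ∅
Collecting zeros: affine points = {(1, 5), (1, 6), (2, 3), (3, 2), (3, 6), (4, 5), (5, 2), (5, 3)}.
Total count |C(F_7)_aff| = 8.


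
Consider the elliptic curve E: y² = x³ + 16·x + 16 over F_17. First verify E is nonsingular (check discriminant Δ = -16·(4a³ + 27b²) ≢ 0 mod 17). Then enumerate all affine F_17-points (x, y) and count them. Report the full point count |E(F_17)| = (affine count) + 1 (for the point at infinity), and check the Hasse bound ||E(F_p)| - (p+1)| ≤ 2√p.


Affine points = {(0, 4), (0, 13), (1, 4), (1, 13), (4, 5), (4, 12), (5, 0), (12, 7), (12, 10), (14, 3), (14, 14), (16, 4), (16, 13)}; affine count = 13; |E(F_17)| = 14.

Discriminant check: Δ ∝ 4a³ + 27b² = 4·16³ + 27·16² = 4·4096 + 27·256 ≡ 6 (mod 17). Nonzero ⇒ E is nonsingular.
For each x ∈ F_17, compute rhs = x³ + 16·x + 16 mod 17, then count y ∈ F_17 with y² ≡ rhs.
  x = 0: rhs = 16, matching y values: 4, 13 (2 points).
  x = 1: rhs = 16, matching y values: 4, 13 (2 points).
  x = 2: rhs = 5, matching y values: none (0 points).
  x = 3: rhs = 6, matching y values: none (0 points).
  x = 4: rhs = 8, matching y values: 5, 12 (2 points).
  x = 5: rhs = 0, matching y values: 0 (1 points).
  x = 6: rhs = 5, matching y values: none (0 points).
  x = 7: rhs = 12, matching y values: none (0 points).
  x = 8: rhs = 10, matching y values: none (0 points).
  x = 9: rhs = 5, matching y values: none (0 points).
  x = 10: rhs = 3, matching y values: none (0 points).
  x = 11: rhs = 10, matching y values: none (0 points).
  x = 12: rhs = 15, matching y values: 7, 10 (2 points).
  x = 13: rhs = 7, matching y values: none (0 points).
  x = 14: rhs = 9, matching y values: 3, 14 (2 points).
  x = 15: rhs = 10, matching y values: none (0 points).
  x = 16: rhs = 16, matching y values: 4, 13 (2 points).
Total affine count: 13.
Full point count |E(F_17)| = 13 + 1 = 14.
Hasse bound: |14 − (17+1)| = |-4| = 4 ≤ 2√17 ≈ 8.2462 ✓.


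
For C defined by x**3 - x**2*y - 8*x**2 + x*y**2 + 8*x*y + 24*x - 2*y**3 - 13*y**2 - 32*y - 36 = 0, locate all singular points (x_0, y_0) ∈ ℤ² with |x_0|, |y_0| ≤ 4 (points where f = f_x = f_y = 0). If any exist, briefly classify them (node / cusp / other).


Singular points: {(2, -2)}; classification: cusp.

Compute partial derivatives:
  f_x = 3*x**2 - 2*x*y - 16*x + y**2 + 8*y + 24.
  f_y = -x**2 + 2*x*y + 8*x - 6*y**2 - 26*y - 32.
Scan x_0 ∈ {−4, ..., 4}. For each x_0, f_y(x_0, y) is a polynomial in y; find its integer roots y ∈ {−4, ..., 4}, then test f_x and f at those candidates.
  x = -4: f_y(-4, y) = -6*y**2 - 34*y - 80; no integer root y with |y| ≤ 4.
  x = -3: f_y(-3, y) = -6*y**2 - 32*y - 65; no integer root y with |y| ≤ 4.
  x = -2: f_y(-2, y) = -6*y**2 - 30*y - 52; no integer root y with |y| ≤ 4.
  x = -1: f_y(-1, y) = -6*y**2 - 28*y - 41; no integer root y with |y| ≤ 4.
  x = 0: f_y(0, y) = -6*y**2 - 26*y - 32; no integer root y with |y| ≤ 4.
  x = 1: f_y(1, y) = -6*y**2 - 24*y - 25; no integer root y with |y| ≤ 4.
  x = 2: f_y(2, y) = -6*y**2 - 22*y - 20; vanishes at y ∈ {-2}. (2, -2): f_x = 0, f = 0 — SINGULAR.
  x = 3: f_y(3, y) = -6*y**2 - 20*y - 17; no integer root y with |y| ≤ 4.
  x = 4: f_y(4, y) = -6*y**2 - 18*y - 16; no integer root y with |y| ≤ 4.
Only singular point on the grid: (2, -2).
Classify: substitute x = 2 + u, y = -2 + v and expand: f = u**3 - u**2*v + u*v**2 - 2*v**3 + v**2.
No constant or linear terms (consistent with a singular point). Quadratic part: v**2. Cubic part: u**3 - u**2*v + u*v**2 - 2*v**3.
The quadratic part v**2 is a perfect square, so there is a single (double) tangent line v = 0, i.e. y = -2. Restricting the cubic part to that line (v = 0) leaves u**3 ≠ 0, so f is not divisible by v and the branch is v² ≈ -u**3 to lowest order — this is a cusp.
Classification: cusp.


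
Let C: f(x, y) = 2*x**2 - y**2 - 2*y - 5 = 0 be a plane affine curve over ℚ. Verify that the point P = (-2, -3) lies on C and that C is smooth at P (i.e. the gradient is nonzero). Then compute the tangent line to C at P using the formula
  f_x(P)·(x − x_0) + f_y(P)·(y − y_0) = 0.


Tangent line at P: -8*x + 4*y - 4 = 0.

Step 1: f(-2, -3) = 0, so P lies on C.
Step 2: partial derivatives
  f_x(x, y) = 4*x, f_y(x, y) = -2*y - 2.
  f_x(P) = -8, f_y(P) = 4 (gradient nonzero, so P is smooth).
Step 3: tangent line at P: -8·(x − -2) + 4·(y − -3) = 0.
Expanding: -8*x + 4*y - 4 = 0.


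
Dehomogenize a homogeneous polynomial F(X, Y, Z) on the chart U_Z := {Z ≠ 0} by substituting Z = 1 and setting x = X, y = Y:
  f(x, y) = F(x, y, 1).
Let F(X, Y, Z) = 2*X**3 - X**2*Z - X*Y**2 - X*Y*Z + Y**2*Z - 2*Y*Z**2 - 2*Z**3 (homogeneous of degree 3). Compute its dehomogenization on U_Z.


f(x, y) = 2*x**3 - x**2 - x*y**2 - x*y + y**2 - 2*y - 2

On U_Z we set Z = 1. Each monomial c·X^i·Y^j·Z^k in F becomes c·x^i·y^j·1^k = c·x^i·y^j.
Substituting Z = 1: F(X, Y, 1) = 2*x**3 - x**2 - x*y**2 - x*y + y**2 - 2*y - 2.
Note: deg(f) ≤ deg(F) = 3; strict inequality happens when F is divisible by Z (lost terms).


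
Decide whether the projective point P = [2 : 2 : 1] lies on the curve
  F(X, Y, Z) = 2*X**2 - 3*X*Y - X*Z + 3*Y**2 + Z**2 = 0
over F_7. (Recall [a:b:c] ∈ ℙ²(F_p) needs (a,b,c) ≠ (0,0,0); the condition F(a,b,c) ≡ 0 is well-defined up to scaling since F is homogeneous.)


F(2,2,1) ≡ 0 (mod 7); P is on the curve.

Evaluate F(2, 2, 1) term-by-term (mod 7).
  2*X**2 ↦ 2·4·1·1 = 8
  -3*X*Y ↦ -3·2·2·1 = -12
  -X*Z ↦ -1·2·1·1 = -2
  3*Y**2 ↦ 3·1·4·1 = 12
  Z**2 ↦ 1·1·1·1 = 1
Sum: F(2, 2, 1) = (8) + (-12) + (-2) + (12) + (1) = 7.
Reducing mod 7: 7 ≡ 0 (mod 7).
Since F(a, b, c) ≡ 0 (mod 7), P lies on the curve.


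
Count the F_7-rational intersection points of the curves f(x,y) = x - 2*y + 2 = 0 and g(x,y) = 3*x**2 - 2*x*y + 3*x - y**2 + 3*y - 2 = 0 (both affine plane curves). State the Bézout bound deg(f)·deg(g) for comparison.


Common zeros: {(0, 1)}; count = 1; Bézout bound = 2.

deg(f) = 1, deg(g) = 2, so Bézout bound = 2.
Scan x ∈ F_7. For each x, list the y ∈ F_7 with f(x, y) ≡ 0 and those with g(x, y) ≡ 0 (mod 7); the common zeros in that column are the intersection.
  x = 0: f ≡ 0 at y ∈ {1}; g ≡ 0 at y ∈ {1, 2}; common: {1}.
  x = 1: f ≡ 0 at y ∈ {5}; g ≡ 0 at y ∈ ∅; common: ∅.
  x = 2: f ≡ 0 at y ∈ {2}; g ≡ 0 at y ∈ {1, 5}; common: ∅.
  x = 3: f ≡ 0 at y ∈ {6}; g ≡ 0 at y ∈ ∅; common: ∅.
  x = 4: f ≡ 0 at y ∈ {3}; g ≡ 0 at y ∈ ∅; common: ∅.
  x = 5: f ≡ 0 at y ∈ {0}; g ≡ 0 at y ∈ {2, 5}; common: ∅.
  x = 6: f ≡ 0 at y ∈ {4}; g ≡ 0 at y ∈ ∅; common: ∅.
Collecting: common zeros = {(0, 1)}, so the count is 1.
Comparison with the Bézout bound: 1 ≤ 2 = deg(f)·deg(g), as expected for curves with no common component (the affine F_7-count falls short of the bound because intersections may lie at infinity, over extension fields, or carry multiplicity).


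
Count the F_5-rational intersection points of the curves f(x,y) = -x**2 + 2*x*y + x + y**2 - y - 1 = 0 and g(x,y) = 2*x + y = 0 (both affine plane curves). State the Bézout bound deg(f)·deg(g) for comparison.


Common zeros: {(4, 2)}; count = 1; Bézout bound = 2.

deg(f) = 2, deg(g) = 1, so Bézout bound = 2.
Scan x ∈ F_5. For each x, list the y ∈ F_5 with f(x, y) ≡ 0 and those with g(x, y) ≡ 0 (mod 5); the common zeros in that column are the intersection.
  x = 0: f ≡ 0 at y ∈ {3}; g ≡ 0 at y ∈ {0}; common: ∅.
  x = 1: f ≡ 0 at y ∈ {2}; g ≡ 0 at y ∈ {3}; common: ∅.
  x = 2: f ≡ 0 at y ∈ {3, 4}; g ≡ 0 at y ∈ {1}; common: ∅.
  x = 3: f ≡ 0 at y ∈ ∅; g ≡ 0 at y ∈ {4}; common: ∅.
  x = 4: f ≡ 0 at y ∈ {1, 2}; g ≡ 0 at y ∈ {2}; common: {2}.
Collecting: common zeros = {(4, 2)}, so the count is 1.
Comparison with the Bézout bound: 1 ≤ 2 = deg(f)·deg(g), as expected for curves with no common component (the affine F_5-count falls short of the bound because intersections may lie at infinity, over extension fields, or carry multiplicity).


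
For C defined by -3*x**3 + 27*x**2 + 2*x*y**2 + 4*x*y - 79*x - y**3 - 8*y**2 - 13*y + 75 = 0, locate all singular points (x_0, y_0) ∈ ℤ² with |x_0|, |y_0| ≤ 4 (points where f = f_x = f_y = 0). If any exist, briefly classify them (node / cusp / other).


Singular points: {(3, -1)}; classification: cusp.

Compute partial derivatives:
  f_x = -9*x**2 + 54*x + 2*y**2 + 4*y - 79.
  f_y = 4*x*y + 4*x - 3*y**2 - 16*y - 13.
Scan x_0 ∈ {−4, ..., 4}. For each x_0, f_y(x_0, y) is a polynomial in y; find its integer roots y ∈ {−4, ..., 4}, then test f_x and f at those candidates.
  x = -4: f_y(-4, y) = -3*y**2 - 32*y - 29; vanishes at y ∈ {-1}. (-4, -1): f_x = -441 ≠ 0.
  x = -3: f_y(-3, y) = -3*y**2 - 28*y - 25; vanishes at y ∈ {-1}. (-3, -1): f_x = -324 ≠ 0.
  x = -2: f_y(-2, y) = -3*y**2 - 24*y - 21; vanishes at y ∈ {-1}. (-2, -1): f_x = -225 ≠ 0.
  x = -1: f_y(-1, y) = -3*y**2 - 20*y - 17; vanishes at y ∈ {-1}. (-1, -1): f_x = -144 ≠ 0.
  x = 0: f_y(0, y) = -3*y**2 - 16*y - 13; vanishes at y ∈ {-1}. (0, -1): f_x = -81 ≠ 0.
  x = 1: f_y(1, y) = -3*y**2 - 12*y - 9; vanishes at y ∈ {-3, -1}. (1, -3): f_x = -28 ≠ 0; (1, -1): f_x = -36 ≠ 0.
  x = 2: f_y(2, y) = -3*y**2 - 8*y - 5; vanishes at y ∈ {-1}. (2, -1): f_x = -9 ≠ 0.
  x = 3: f_y(3, y) = -3*y**2 - 4*y - 1; vanishes at y ∈ {-1}. (3, -1): f_x = 0, f = 0 — SINGULAR.
  x = 4: f_y(4, y) = 3 - 3*y**2; vanishes at y ∈ {-1, 1}. (4, -1): f_x = -9 ≠ 0; (4, 1): f_x = -1 ≠ 0.
Only singular point on the grid: (3, -1).
Classify: substitute x = 3 + u, y = -1 + v and expand: f = -3*u**3 + 2*u*v**2 - v**3 + v**2.
No constant or linear terms (consistent with a singular point). Quadratic part: v**2. Cubic part: -3*u**3 + 2*u*v**2 - v**3.
The quadratic part v**2 is a perfect square, so there is a single (double) tangent line v = 0, i.e. y = -1. Restricting the cubic part to that line (v = 0) leaves -3*u**3 ≠ 0, so f is not divisible by v and the branch is v² ≈ 3*u**3 to lowest order — this is a cusp.
Classification: cusp.


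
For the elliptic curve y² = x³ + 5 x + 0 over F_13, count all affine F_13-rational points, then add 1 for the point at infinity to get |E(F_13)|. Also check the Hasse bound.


Affine points = {(0, 0), (3, 4), (3, 9), (6, 5), (6, 8), (7, 1), (7, 12), (10, 6), (10, 7)}; affine count = 9; |E(F_13)| = 10.

Discriminant check: Δ ∝ 4a³ + 27b² = 4·5³ + 27·0² = 4·125 + 27·0 ≡ 6 (mod 13). Nonzero ⇒ E is nonsingular.
For each x ∈ F_13, compute rhs = x³ + 5·x + 0 mod 13, then count y ∈ F_13 with y² ≡ rhs.
  x = 0: rhs = 0, matching y values: 0 (1 points).
  x = 1: rhs = 6, matching y values: none (0 points).
  x = 2: rhs = 5, matching y values: none (0 points).
  x = 3: rhs = 3, matching y values: 4, 9 (2 points).
  x = 4: rhs = 6, matching y values: none (0 points).
  x = 5: rhs = 7, matching y values: none (0 points).
  x = 6: rhs = 12, matching y values: 5, 8 (2 points).
  x = 7: rhs = 1, matching y values: 1, 12 (2 points).
  x = 8: rhs = 6, matching y values: none (0 points).
  x = 9: rhs = 7, matching y values: none (0 points).
  x = 10: rhs = 10, matching y values: 6, 7 (2 points).
  x = 11: rhs = 8, matching y values: none (0 points).
  x = 12: rhs = 7, matching y values: none (0 points).
Total affine count: 9.
Full point count |E(F_13)| = 9 + 1 = 10.
Hasse bound: |10 − (13+1)| = |-4| = 4 ≤ 2√13 ≈ 7.2111 ✓.
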